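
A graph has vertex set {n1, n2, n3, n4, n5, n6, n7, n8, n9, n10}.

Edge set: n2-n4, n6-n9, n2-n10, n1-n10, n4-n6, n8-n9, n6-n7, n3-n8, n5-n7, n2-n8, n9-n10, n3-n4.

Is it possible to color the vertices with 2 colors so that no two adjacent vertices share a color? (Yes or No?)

No

The cycle n3-n4-n6-n9-n8-n3 has odd length 5, so it cannot be 2-colored; at least 3 colors are needed.
So 2 colors are not enough.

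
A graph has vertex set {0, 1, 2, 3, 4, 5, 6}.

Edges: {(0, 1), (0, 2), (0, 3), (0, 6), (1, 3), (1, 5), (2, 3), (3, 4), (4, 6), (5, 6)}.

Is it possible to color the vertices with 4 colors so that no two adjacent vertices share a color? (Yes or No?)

The chromatic number is 3. 0, 1, 3 are pairwise adjacent, so at least 3 colors are needed.
3 colors suffice: 0=blue, 1=green, 2=green, 3=red, 4=blue, 5=blue, 6=red.
Since 4 ≥ 3, a proper 4-coloring certainly exists.

Yes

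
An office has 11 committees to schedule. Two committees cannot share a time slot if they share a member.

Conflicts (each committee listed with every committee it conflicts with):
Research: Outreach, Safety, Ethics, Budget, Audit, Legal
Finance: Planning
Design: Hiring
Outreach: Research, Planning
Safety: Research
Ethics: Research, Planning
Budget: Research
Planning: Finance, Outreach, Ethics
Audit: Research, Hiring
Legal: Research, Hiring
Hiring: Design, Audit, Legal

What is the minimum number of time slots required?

2

Research and Outreach conflict, so at least 2 time slots are needed.
2 time slots suffice: Research=1, Finance=2, Design=2, Outreach=2, Safety=2, Ethics=2, Budget=2, Planning=1, Audit=2, Legal=2, Hiring=1. No two conflicting committees share a time slot.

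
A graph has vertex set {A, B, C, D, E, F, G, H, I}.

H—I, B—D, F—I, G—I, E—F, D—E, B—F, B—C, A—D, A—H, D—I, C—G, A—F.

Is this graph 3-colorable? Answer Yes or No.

Yes

The chromatic number is 3. The cycle B-C-G-I-F-B has odd length 5, so it cannot be 2-colored; at least 3 colors are needed.
3 colors suffice: color 1 → {D, F, G, H}; color 2 → {A, B, E, I}; color 3 → {C}.
That is already a proper 3-coloring.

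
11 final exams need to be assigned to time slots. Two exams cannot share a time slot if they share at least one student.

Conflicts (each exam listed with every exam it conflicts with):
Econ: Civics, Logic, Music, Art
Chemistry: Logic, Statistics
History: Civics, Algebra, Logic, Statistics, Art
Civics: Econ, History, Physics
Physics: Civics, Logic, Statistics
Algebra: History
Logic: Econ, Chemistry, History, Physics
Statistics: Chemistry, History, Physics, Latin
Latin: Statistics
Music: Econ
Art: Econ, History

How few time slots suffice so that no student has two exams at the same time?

Econ and Music conflict, so at least 2 time slots are needed.
2 time slots suffice: time slot 1 → {Econ, Chemistry, History, Physics, Latin}; time slot 2 → {Civics, Algebra, Logic, Statistics, Music, Art}. Every pair that conflicts lands in different time slots.

2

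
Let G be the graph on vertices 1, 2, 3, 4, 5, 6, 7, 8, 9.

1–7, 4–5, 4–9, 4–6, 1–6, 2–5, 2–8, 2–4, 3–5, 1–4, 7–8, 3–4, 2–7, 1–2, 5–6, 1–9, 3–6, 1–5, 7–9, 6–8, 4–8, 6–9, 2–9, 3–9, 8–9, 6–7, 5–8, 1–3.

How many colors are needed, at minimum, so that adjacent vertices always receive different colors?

1, 3, 4, 6, 9 are mutually adjacent (a clique of size 5), so at least 5 colors are needed.
A valid assignment using 5 colors: 1=yellow, 2=red, 3=purple, 4=blue, 5=green, 6=red, 7=blue, 8=yellow, 9=green. Every edge joins two different colors.

5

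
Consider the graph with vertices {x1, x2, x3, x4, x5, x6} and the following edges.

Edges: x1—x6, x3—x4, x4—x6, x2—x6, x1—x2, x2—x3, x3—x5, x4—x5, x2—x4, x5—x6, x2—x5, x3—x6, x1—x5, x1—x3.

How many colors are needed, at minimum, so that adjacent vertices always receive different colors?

x2, x3, x4, x5, x6 are mutually adjacent (a clique of size 5), so at least 5 colors are needed.
5 colors suffice: color R → {x3}; color B → {x5}; color G → {x6}; color Y → {x2}; color P → {x1, x4}. No two adjacent vertices share a color.

5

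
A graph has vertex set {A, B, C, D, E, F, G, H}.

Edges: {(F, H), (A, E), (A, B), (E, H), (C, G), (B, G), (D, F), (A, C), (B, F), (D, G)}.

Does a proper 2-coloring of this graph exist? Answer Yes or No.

No

The cycle E-H-F-B-A-E has odd length 5, so it cannot be 2-colored; at least 3 colors are needed.
So 2 colors are not enough.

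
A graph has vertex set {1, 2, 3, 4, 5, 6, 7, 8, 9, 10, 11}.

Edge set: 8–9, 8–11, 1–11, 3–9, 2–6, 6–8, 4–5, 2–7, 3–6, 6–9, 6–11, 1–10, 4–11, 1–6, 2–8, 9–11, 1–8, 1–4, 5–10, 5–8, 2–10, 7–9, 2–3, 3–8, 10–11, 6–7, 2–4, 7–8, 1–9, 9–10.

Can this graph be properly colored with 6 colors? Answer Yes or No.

Yes

The chromatic number is 5. 1, 6, 8, 9, 11 are mutually adjacent (a clique of size 5), so at least 5 colors are needed.
5 colors suffice: color red → {4, 8, 10}; color blue → {2, 5, 9}; color green → {6}; color yellow → {1, 3, 7}; color purple → {11}.
Since 6 ≥ 5, a proper 6-coloring certainly exists.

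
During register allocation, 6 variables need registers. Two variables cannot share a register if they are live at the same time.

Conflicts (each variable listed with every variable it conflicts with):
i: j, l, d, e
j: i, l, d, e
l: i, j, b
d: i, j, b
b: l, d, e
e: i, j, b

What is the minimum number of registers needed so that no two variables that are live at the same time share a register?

3

i, j, e are mutually in conflict, so at least 3 registers are needed.
Using 3 registers: i=1, j=2, l=3, d=3, b=1, e=3. Every pair that conflicts lands in different registers.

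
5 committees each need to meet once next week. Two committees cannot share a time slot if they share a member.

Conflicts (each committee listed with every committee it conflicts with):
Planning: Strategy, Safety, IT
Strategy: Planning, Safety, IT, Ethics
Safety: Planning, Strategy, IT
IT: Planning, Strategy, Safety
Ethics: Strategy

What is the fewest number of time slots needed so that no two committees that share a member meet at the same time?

Planning, Strategy, Safety, IT are mutually in conflict, so at least 4 time slots are needed.
A valid assignment using 4 time slots: Planning=3, Strategy=1, Safety=4, IT=2, Ethics=2. Each listed conflict is separated.

4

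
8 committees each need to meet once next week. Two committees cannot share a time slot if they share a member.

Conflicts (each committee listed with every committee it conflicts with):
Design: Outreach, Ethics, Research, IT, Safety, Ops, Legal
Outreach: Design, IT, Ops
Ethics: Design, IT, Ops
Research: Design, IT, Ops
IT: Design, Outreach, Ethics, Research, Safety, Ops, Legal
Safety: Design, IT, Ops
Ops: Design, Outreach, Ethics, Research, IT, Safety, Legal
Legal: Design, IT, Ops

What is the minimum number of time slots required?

Design, IT, Safety, Ops pairwise conflict, so at least 4 time slots are needed.
Using 4 time slots: Design=1, Outreach=4, Ethics=4, Research=4, IT=3, Safety=4, Ops=2, Legal=4. No two conflicting committees share a time slot.

4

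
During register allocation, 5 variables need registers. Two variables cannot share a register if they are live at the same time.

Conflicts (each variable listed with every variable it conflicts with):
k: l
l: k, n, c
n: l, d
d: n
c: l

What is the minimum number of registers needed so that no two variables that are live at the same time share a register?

2

l and c conflict, so at least 2 registers are needed.
A valid assignment using 2 registers: k=2, l=1, n=2, d=1, c=2. Each listed conflict is separated.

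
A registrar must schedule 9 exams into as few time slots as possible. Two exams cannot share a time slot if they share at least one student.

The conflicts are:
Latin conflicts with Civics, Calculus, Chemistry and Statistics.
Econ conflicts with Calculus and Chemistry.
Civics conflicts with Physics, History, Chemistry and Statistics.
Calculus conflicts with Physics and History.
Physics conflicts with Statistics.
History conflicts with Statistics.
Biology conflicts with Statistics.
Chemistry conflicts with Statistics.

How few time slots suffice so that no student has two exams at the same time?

Latin, Civics, Chemistry, Statistics pairwise conflict, so at least 4 time slots are needed.
4 time slots suffice: time slot 1 → {Calculus, Statistics}; time slot 2 → {Econ, Civics, Biology}; time slot 3 → {Physics, History, Chemistry}; time slot 4 → {Latin}. No two conflicting exams share a time slot.

4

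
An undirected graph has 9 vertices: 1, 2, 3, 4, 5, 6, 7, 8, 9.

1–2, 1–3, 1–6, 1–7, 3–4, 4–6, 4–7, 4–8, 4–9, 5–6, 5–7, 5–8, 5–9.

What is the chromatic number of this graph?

2

4 and 8 are adjacent, so at least 2 colors are needed.
A valid assignment using 2 colors: 1=red, 2=blue, 3=blue, 4=red, 5=red, 6=blue, 7=blue, 8=blue, 9=blue. Every edge joins two different colors.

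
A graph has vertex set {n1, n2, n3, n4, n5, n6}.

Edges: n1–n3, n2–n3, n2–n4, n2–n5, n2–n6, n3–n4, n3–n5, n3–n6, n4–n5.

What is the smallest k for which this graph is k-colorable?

n2, n3, n4, n5 form a clique, so at least 4 colors are needed.
One proper 4-coloring: n1=B, n2=B, n3=R, n4=Y, n5=G, n6=G. Each edge has distinct colors on its endpoints.

4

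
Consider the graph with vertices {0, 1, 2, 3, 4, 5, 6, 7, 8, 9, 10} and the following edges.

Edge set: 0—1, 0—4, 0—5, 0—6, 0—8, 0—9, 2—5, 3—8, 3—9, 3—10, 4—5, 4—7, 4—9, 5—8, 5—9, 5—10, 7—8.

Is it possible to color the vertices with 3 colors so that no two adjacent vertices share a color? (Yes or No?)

No

0, 4, 5, 9 are pairwise adjacent (a clique of size 4), so at least 4 colors are needed.
So 3 colors are not enough.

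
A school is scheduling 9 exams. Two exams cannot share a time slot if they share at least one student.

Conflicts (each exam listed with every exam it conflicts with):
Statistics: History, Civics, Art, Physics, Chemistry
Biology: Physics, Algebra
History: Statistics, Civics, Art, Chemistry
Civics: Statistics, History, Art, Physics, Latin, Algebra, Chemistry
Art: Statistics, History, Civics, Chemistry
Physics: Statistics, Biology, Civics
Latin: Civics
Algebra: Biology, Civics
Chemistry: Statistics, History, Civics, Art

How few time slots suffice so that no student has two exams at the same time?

Statistics, History, Civics, Art, Chemistry pairwise conflict, so at least 5 time slots are needed.
Using 5 time slots: Statistics=2, Biology=1, History=4, Civics=1, Art=3, Physics=3, Latin=2, Algebra=2, Chemistry=5. No two conflicting exams share a time slot.

5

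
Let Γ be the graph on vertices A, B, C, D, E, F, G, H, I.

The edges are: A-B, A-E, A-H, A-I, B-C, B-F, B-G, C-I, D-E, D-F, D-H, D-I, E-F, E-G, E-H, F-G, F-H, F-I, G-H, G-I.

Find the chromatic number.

4

E, F, G, H form a clique, so at least 4 colors are needed.
A valid assignment using 4 colors: A=1, B=2, C=1, D=3, E=4, F=1, G=3, H=2, I=2. No two adjacent vertices share a color.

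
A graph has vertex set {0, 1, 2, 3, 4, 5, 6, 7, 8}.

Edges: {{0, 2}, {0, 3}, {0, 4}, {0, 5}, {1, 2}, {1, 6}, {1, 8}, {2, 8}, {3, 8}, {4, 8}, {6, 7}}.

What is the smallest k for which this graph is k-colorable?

1, 2, 8 are pairwise adjacent, so at least 3 colors are needed.
3 colors suffice: color red → {0, 6, 8}; color blue → {2, 3, 4, 5, 7}; color green → {1}. Each edge has distinct colors on its endpoints.

3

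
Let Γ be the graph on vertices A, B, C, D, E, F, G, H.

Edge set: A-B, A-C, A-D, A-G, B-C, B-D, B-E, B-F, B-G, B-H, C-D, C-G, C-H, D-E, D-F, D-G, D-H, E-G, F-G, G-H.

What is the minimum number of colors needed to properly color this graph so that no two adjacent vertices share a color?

B, C, D, G, H are pairwise adjacent (a clique of size 5), so at least 5 colors are needed.
5 colors suffice: color 1 → {D}; color 2 → {G}; color 3 → {B}; color 4 → {C, E, F}; color 5 → {A, H}. Each edge has distinct colors on its endpoints.

5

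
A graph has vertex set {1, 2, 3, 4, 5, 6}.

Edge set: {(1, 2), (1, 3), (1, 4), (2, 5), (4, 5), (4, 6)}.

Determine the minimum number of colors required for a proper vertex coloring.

2

4 and 5 are adjacent, so at least 2 colors are needed.
2 colors suffice: color a → {2, 3, 4}; color b → {1, 5, 6}. Every edge joins two different colors.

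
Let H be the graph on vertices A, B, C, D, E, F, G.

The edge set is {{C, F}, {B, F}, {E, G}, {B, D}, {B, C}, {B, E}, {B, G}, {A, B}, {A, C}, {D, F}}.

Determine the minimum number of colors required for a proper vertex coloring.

3

B, E, G are pairwise adjacent, so at least 3 colors are needed.
3 colors suffice: A=blue, B=red, C=green, D=green, E=green, F=blue, G=blue. Every edge joins two different colors.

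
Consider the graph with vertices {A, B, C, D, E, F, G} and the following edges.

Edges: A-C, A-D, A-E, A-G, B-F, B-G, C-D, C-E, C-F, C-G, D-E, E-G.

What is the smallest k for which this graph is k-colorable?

4

A, C, D, E are mutually adjacent (a clique of size 4), so at least 4 colors are needed.
4 colors suffice: color 1 → {B, C}; color 2 → {D, F, G}; color 3 → {E}; color 4 → {A}. No two adjacent vertices share a color.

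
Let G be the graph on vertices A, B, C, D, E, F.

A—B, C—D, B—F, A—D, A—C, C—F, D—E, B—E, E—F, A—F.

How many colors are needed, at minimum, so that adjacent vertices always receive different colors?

A, C, D form a triangle, so at least 3 colors are needed.
3 colors suffice: color 1 → {D, F}; color 2 → {A, E}; color 3 → {B, C}. No two adjacent vertices share a color.

3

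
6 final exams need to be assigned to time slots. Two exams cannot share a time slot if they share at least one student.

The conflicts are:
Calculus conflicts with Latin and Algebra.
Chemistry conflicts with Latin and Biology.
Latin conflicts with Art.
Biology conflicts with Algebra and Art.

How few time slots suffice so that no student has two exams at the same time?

3

The cycle Algebra-Biology-Chemistry-Latin-Calculus-Algebra has odd length 5, so it cannot be 2-colored; at least 3 time slots are needed.
3 time slots suffice: time slot 1 → {Latin, Biology}; time slot 2 → {Calculus, Chemistry, Art}; time slot 3 → {Algebra}. Each listed conflict is separated.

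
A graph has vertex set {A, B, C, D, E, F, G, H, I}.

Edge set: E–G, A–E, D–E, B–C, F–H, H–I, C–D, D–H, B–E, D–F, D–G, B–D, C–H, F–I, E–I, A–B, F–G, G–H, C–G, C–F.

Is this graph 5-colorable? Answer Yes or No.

The chromatic number is 5. C, D, F, G, H are mutually adjacent (a clique of size 5), so at least 5 colors are needed.
5 colors suffice: A=red, B=green, C=blue, D=red, E=blue, F=green, G=yellow, H=purple, I=red.
That is already a proper 5-coloring.

Yes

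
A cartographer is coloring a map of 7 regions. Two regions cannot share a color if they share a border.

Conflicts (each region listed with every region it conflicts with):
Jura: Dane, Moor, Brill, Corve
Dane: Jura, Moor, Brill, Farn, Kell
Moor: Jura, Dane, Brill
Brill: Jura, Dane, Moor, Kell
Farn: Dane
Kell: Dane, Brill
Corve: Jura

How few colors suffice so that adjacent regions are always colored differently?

Jura, Dane, Moor, Brill all conflict with each other, so at least 4 colors are needed.
A valid assignment using 4 colors: Jura=2, Dane=1, Moor=4, Brill=3, Farn=2, Kell=2, Corve=1. Each listed conflict is separated.

4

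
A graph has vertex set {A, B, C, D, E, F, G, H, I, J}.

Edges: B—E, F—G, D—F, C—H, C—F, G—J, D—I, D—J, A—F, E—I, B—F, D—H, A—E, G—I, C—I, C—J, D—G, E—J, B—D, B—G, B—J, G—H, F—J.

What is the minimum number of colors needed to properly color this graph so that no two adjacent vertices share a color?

5

B, D, F, G, J are mutually adjacent (a clique of size 5), so at least 5 colors are needed.
A valid assignment using 5 colors: A=3, B=5, C=1, D=4, E=1, F=2, G=1, H=2, I=2, J=3. No two adjacent vertices share a color.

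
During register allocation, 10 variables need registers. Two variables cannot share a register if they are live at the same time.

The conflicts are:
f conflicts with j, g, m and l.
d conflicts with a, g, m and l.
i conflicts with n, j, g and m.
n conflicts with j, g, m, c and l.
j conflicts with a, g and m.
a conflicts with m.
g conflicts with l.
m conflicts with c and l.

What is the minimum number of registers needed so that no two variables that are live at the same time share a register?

4

i, n, j, g pairwise conflict, so at least 4 registers are needed.
4 registers suffice: register 1 → {g, m}; register 2 → {f, d, n}; register 3 → {j, c, l}; register 4 → {i, a}. Every pair that conflicts lands in different registers.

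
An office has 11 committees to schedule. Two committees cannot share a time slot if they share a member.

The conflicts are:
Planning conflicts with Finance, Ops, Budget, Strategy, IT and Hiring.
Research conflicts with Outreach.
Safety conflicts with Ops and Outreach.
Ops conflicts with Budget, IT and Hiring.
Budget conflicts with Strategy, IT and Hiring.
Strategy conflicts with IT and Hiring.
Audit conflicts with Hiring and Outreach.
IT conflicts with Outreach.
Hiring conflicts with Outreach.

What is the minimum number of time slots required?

4

Planning, Ops, Budget, IT pairwise conflict, so at least 4 time slots are needed.
4 time slots suffice: time slot 1 → {Planning, Outreach}; time slot 2 → {Finance, Research, Safety, IT, Hiring}; time slot 3 → {Budget, Audit}; time slot 4 → {Ops, Strategy}. Each listed conflict is separated.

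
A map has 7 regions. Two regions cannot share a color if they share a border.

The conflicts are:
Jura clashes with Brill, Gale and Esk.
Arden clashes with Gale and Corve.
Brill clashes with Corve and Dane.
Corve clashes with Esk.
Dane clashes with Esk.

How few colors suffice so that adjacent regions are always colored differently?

The cycle Corve-Brill-Jura-Gale-Arden-Corve has odd length 5, so it cannot be 2-colored; at least 3 colors are needed.
One proper 3-coloring: Jura=1, Arden=2, Brill=2, Gale=3, Corve=1, Dane=1, Esk=2. Every pair that conflicts lands in different colors.

3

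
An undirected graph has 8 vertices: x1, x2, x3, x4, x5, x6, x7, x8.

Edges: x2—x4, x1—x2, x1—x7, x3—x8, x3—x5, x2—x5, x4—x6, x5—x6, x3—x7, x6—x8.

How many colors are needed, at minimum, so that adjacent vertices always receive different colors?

The cycle x2-x5-x3-x7-x1-x2 has odd length 5, so it cannot be 2-colored; at least 3 colors are needed.
3 colors suffice: color red → {x2, x3, x6}; color blue → {x1, x4, x5, x8}; color green → {x7}. Every edge joins two different colors.

3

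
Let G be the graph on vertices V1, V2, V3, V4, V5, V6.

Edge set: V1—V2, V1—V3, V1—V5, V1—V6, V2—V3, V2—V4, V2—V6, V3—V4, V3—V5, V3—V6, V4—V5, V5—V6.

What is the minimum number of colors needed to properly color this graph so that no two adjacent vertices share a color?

V1, V2, V3, V6 are pairwise adjacent (a clique of size 4), so at least 4 colors are needed.
4 colors suffice: V1=3, V2=2, V3=1, V4=3, V5=2, V6=4. No two adjacent vertices share a color.

4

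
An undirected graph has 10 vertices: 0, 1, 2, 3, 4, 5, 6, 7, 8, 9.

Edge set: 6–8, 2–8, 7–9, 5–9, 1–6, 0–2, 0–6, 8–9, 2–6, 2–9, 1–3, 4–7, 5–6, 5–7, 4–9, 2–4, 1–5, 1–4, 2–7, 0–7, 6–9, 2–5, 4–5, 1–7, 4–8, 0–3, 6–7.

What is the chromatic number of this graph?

2, 5, 6, 7, 9 are pairwise adjacent (a clique of size 5), so at least 5 colors are needed.
A valid assignment using 5 colors: 0=yellow, 1=green, 2=green, 3=red, 4=red, 5=purple, 6=red, 7=blue, 8=blue, 9=yellow. Every edge joins two different colors.

5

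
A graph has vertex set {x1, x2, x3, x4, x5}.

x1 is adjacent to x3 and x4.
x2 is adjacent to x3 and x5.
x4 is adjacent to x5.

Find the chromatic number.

3

The cycle x3-x2-x5-x4-x1-x3 has odd length 5, so it cannot be 2-colored; at least 3 colors are needed.
3 colors suffice: color 1 → {x3, x5}; color 2 → {x2, x4}; color 3 → {x1}. Each edge has distinct colors on its endpoints.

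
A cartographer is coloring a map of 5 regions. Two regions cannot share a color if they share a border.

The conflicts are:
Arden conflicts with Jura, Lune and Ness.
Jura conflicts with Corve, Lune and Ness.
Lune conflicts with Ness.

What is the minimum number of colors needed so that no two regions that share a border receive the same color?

4

Arden, Jura, Lune, Ness all conflict with each other, so at least 4 colors are needed.
4 colors suffice: color 1 → {Jura}; color 2 → {Arden, Corve}; color 3 → {Ness}; color 4 → {Lune}. Every pair that conflicts lands in different colors.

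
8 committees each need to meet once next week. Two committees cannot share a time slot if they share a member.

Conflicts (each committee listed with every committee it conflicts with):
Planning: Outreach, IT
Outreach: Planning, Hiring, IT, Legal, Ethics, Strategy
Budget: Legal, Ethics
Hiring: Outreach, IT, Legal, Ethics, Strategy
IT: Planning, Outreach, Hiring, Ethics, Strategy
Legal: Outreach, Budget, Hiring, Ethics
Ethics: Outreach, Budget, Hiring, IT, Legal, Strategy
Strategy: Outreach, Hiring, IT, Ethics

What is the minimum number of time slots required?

5

Outreach, Hiring, IT, Ethics, Strategy all conflict with each other, so at least 5 time slots are needed.
Using 5 time slots: Planning=2, Outreach=1, Budget=1, Hiring=3, IT=4, Legal=4, Ethics=2, Strategy=5. Each listed conflict is separated.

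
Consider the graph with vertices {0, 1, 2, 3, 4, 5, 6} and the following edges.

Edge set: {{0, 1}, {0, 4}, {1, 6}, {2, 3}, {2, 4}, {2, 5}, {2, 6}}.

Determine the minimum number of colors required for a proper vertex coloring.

The cycle 2-6-1-0-4-2 has odd length 5, so it cannot be 2-colored; at least 3 colors are needed.
A valid assignment using 3 colors: 0=c, 1=a, 2=a, 3=b, 4=b, 5=b, 6=b. No two adjacent vertices share a color.

3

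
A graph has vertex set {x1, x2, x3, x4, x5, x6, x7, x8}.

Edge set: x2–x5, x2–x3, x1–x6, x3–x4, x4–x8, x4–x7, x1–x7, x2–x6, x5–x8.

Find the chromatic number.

3

The cycle x8-x5-x2-x3-x4-x8 has odd length 5, so it cannot be 2-colored; at least 3 colors are needed.
3 colors suffice: color 1 → {x1, x2, x4}; color 2 → {x3, x6, x7, x8}; color 3 → {x5}. Every edge joins two different colors.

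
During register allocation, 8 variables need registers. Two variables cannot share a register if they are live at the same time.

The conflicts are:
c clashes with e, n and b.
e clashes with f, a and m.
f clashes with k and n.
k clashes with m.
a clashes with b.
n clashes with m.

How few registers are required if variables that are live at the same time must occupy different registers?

2

k and m conflict, so at least 2 registers are needed.
A valid assignment using 2 registers: c=2, e=1, f=2, k=1, a=2, n=1, m=2, b=1. Each listed conflict is separated.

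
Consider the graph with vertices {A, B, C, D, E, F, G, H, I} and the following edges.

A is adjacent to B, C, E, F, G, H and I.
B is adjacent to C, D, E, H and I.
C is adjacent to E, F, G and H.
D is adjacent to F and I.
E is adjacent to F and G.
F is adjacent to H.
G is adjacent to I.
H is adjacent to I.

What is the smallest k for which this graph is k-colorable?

A, B, C, H are mutually adjacent (a clique of size 4), so at least 4 colors are needed.
One proper 4-coloring: A=1, B=3, C=2, D=1, E=4, F=3, G=3, H=4, I=2. No two adjacent vertices share a color.

4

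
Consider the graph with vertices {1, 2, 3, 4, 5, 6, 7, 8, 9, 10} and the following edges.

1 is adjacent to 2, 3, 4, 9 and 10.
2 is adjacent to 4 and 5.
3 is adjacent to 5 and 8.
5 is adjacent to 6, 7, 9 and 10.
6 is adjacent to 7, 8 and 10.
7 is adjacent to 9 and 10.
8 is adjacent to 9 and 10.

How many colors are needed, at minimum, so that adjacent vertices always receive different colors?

5, 6, 7, 10 are pairwise adjacent (a clique of size 4), so at least 4 colors are needed.
4 colors suffice: color red → {1, 5, 8}; color blue → {2, 3, 9, 10}; color green → {4, 7}; color yellow → {6}. No two adjacent vertices share a color.

4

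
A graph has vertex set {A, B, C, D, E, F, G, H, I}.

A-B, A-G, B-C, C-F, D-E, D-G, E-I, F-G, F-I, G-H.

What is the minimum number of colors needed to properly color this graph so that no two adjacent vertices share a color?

3

The cycle F-I-E-D-G-F has odd length 5, so it cannot be 2-colored; at least 3 colors are needed.
3 colors suffice: color 1 → {B, E, G}; color 2 → {A, D, F, H}; color 3 → {C, I}. Every edge joins two different colors.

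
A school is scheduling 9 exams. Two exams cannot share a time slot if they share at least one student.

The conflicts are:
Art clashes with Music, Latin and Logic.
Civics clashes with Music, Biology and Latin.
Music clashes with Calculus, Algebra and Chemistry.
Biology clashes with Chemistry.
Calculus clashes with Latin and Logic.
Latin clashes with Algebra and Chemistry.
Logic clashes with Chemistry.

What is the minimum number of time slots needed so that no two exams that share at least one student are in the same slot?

Civics and Music conflict, so at least 2 time slots are needed.
A valid assignment using 2 time slots: Art=2, Civics=2, Music=1, Biology=1, Calculus=2, Latin=1, Algebra=2, Logic=1, Chemistry=2. Each listed conflict is separated.

2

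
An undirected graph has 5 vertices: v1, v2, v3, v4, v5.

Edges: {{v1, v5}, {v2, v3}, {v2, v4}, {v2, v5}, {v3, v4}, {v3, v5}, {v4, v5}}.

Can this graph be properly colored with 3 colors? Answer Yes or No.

No

v2, v3, v4, v5 are pairwise adjacent (a clique of size 4), so at least 4 colors are needed.
So 3 colors are not enough.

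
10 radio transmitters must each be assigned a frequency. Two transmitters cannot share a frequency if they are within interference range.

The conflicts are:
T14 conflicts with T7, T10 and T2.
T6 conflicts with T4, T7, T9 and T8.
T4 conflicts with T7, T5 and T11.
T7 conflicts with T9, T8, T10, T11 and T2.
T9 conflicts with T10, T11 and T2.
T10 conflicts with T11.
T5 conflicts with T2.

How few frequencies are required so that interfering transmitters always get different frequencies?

4

T7, T9, T10, T11 pairwise conflict, so at least 4 frequencies are needed.
A valid assignment using 4 frequencies: T14=2, T6=3, T4=2, T7=1, T9=2, T8=2, T10=3, T5=1, T11=4, T2=3. No two conflicting transmitters share a frequency.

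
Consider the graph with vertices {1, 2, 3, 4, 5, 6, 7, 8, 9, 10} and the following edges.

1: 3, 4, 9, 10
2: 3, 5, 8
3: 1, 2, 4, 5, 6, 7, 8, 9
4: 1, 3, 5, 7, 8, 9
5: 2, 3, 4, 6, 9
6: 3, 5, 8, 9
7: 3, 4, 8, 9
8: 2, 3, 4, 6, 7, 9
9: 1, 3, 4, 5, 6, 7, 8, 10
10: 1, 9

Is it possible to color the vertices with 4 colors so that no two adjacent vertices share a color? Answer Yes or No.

No

3, 4, 7, 8, 9 form a clique, so at least 5 colors are needed.
So 4 colors are not enough.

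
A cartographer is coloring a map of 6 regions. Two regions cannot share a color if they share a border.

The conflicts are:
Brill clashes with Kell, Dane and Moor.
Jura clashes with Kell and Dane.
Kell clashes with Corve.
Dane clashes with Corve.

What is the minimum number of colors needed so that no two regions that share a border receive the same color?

Jura and Dane conflict, so at least 2 colors are needed.
2 colors suffice: Brill=1, Jura=1, Kell=2, Dane=2, Corve=1, Moor=2. Every pair that conflicts lands in different colors.

2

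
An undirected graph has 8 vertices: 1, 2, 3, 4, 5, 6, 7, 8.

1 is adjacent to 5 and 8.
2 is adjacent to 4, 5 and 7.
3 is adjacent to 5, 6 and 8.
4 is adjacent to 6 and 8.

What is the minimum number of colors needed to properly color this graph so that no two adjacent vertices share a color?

The cycle 4-8-3-5-2-4 has odd length 5, so it cannot be 2-colored; at least 3 colors are needed.
3 colors suffice: color red → {1, 2, 3}; color blue → {5, 6, 7, 8}; color green → {4}. No two adjacent vertices share a color.

3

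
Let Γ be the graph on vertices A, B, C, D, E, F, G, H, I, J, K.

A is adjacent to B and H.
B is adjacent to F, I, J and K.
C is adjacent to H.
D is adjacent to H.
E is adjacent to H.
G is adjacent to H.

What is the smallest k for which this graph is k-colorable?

B and F are adjacent, so at least 2 colors are needed.
One proper 2-coloring: A=2, B=1, C=2, D=2, E=2, F=2, G=2, H=1, I=2, J=2, K=2. Each edge has distinct colors on its endpoints.

2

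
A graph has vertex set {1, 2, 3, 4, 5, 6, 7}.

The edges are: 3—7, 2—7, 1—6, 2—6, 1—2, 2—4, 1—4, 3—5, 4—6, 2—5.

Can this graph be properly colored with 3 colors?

No

1, 2, 4, 6 form a clique, so at least 4 colors are needed.
So 3 colors are not enough.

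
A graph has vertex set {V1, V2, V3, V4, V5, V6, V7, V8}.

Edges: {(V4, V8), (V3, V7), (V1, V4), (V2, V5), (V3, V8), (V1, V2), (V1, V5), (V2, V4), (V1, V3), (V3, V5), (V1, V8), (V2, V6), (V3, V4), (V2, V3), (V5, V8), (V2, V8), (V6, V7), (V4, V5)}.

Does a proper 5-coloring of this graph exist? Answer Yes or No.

No

V1, V2, V3, V4, V5, V8 form a clique, so at least 6 colors are needed.
So 5 colors are not enough.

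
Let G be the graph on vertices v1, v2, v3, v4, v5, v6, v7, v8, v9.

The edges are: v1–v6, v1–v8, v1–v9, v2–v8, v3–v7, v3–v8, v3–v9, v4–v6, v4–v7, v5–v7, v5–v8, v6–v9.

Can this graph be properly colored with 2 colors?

No

v1, v6, v9 are pairwise adjacent, so at least 3 colors are needed.
So 2 colors are not enough.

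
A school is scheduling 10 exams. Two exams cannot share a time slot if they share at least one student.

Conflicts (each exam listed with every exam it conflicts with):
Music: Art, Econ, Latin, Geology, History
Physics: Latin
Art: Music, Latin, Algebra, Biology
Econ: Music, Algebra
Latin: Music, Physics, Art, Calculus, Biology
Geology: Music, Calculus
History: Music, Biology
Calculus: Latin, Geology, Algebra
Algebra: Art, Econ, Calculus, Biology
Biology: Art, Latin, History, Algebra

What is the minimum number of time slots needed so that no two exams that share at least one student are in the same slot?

Music, Art, Latin all conflict with each other, so at least 3 time slots are needed.
3 time slots suffice: time slot 1 → {Music, Physics, Calculus, Biology}; time slot 2 → {Latin, Geology, History, Algebra}; time slot 3 → {Art, Econ}. No two conflicting exams share a time slot.

3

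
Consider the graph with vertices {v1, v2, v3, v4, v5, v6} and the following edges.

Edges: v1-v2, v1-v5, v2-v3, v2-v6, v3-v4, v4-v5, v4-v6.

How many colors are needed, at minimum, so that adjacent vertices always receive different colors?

3

The cycle v1-v2-v6-v4-v5-v1 has odd length 5, so it cannot be 2-colored; at least 3 colors are needed.
A valid assignment using 3 colors: v1=3, v2=1, v3=2, v4=1, v5=2, v6=2. Each edge has distinct colors on its endpoints.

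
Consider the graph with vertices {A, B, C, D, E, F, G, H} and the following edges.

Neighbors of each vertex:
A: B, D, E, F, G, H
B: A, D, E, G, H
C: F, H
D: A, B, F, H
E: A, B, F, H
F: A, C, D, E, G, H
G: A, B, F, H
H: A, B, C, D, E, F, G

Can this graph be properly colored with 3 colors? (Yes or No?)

A, B, E, H are mutually adjacent (a clique of size 4), so at least 4 colors are needed.
So 3 colors are not enough.

No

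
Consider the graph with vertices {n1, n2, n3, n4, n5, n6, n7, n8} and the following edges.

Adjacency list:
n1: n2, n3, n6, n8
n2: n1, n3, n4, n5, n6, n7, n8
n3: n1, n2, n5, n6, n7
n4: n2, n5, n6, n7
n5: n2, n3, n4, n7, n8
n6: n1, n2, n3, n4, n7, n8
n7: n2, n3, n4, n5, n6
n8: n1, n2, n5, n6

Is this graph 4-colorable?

Yes

The chromatic number is 4. n1, n2, n3, n6 form a clique, so at least 4 colors are needed.
4 colors suffice: n1=3, n2=1, n3=4, n4=4, n5=2, n6=2, n7=3, n8=4.
That is already a proper 4-coloring.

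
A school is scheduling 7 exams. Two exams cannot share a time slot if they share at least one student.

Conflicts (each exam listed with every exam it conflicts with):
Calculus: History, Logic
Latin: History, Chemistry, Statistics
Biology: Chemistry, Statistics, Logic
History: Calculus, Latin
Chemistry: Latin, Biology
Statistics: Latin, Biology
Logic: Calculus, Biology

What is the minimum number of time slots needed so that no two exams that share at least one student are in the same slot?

2

Latin and Chemistry conflict, so at least 2 time slots are needed.
A valid assignment using 2 time slots: Calculus=1, Latin=1, Biology=1, History=2, Chemistry=2, Statistics=2, Logic=2. Every pair that conflicts lands in different time slots.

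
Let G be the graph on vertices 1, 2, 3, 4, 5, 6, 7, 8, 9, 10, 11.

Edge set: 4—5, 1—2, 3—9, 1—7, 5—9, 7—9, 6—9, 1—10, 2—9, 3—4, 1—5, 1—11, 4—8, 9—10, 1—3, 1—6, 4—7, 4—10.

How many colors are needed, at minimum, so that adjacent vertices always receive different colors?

2

7 and 9 are adjacent, so at least 2 colors are needed.
2 colors suffice: 1=a, 2=b, 3=b, 4=a, 5=b, 6=b, 7=b, 8=b, 9=a, 10=b, 11=b. Each edge has distinct colors on its endpoints.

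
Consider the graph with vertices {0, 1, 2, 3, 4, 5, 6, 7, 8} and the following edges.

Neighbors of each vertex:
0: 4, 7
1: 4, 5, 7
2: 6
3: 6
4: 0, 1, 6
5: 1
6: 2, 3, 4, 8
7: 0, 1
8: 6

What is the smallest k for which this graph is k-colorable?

1 and 7 are adjacent, so at least 2 colors are needed.
2 colors suffice: 0=red, 1=red, 2=blue, 3=blue, 4=blue, 5=blue, 6=red, 7=blue, 8=blue. Each edge has distinct colors on its endpoints.

2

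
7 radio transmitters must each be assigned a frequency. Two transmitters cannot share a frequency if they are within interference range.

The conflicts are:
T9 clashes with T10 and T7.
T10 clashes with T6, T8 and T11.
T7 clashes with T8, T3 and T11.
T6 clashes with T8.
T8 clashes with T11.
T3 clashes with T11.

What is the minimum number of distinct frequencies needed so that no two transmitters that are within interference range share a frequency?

T7, T3, T11 are mutually in conflict, so at least 3 frequencies are needed.
3 frequencies suffice: frequency 1 → {T9, T6, T11}; frequency 2 → {T8, T3}; frequency 3 → {T10, T7}. Every pair that conflicts lands in different frequencies.

3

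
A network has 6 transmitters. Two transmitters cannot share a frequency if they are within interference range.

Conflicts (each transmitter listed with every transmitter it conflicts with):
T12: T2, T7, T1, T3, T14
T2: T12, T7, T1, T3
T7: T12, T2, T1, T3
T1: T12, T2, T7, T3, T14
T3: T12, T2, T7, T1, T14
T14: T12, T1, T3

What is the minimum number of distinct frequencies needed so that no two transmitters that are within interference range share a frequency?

5

T12, T2, T7, T1, T3 all conflict with each other, so at least 5 frequencies are needed.
5 frequencies suffice: frequency 1 → {T1}; frequency 2 → {T12}; frequency 3 → {T3}; frequency 4 → {T7, T14}; frequency 5 → {T2}. Each listed conflict is separated.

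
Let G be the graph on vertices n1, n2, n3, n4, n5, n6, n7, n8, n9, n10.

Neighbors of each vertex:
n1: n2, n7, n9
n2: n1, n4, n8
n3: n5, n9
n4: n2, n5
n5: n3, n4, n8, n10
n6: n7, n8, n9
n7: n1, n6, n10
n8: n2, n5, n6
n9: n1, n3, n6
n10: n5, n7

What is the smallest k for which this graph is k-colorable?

3

The cycle n7-n10-n5-n8-n6-n7 has odd length 5, so it cannot be 2-colored; at least 3 colors are needed.
3 colors suffice: n1=1, n2=2, n3=3, n4=3, n5=1, n6=1, n7=2, n8=3, n9=2, n10=3. Each edge has distinct colors on its endpoints.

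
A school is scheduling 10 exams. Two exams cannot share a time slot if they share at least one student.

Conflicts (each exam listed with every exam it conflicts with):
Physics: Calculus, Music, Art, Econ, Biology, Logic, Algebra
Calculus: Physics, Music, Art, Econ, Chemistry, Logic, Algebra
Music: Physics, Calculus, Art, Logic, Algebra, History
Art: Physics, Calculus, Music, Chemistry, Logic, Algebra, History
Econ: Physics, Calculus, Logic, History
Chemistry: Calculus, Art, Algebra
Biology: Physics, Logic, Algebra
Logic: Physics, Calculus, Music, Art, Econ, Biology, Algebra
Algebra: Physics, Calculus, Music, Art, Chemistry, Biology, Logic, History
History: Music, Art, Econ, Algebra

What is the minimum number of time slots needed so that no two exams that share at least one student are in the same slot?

6

Physics, Calculus, Music, Art, Logic, Algebra are mutually in conflict, so at least 6 time slots are needed.
6 time slots suffice: time slot 1 → {Econ, Algebra}; time slot 2 → {Calculus, Biology, History}; time slot 3 → {Chemistry, Logic}; time slot 4 → {Art}; time slot 5 → {Physics}; time slot 6 → {Music}. No two conflicting exams share a time slot.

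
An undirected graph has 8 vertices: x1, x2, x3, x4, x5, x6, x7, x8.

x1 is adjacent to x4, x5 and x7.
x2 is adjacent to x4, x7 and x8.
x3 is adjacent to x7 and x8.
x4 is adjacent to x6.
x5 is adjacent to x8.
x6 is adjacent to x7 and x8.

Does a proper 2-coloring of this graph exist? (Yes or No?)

The cycle x5-x8-x2-x4-x1-x5 has odd length 5, so it cannot be 2-colored; at least 3 colors are needed.
So 2 colors are not enough.

No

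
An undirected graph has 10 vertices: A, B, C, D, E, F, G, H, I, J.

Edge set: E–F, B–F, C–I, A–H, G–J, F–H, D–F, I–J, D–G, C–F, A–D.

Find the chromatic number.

2

G and J are adjacent, so at least 2 colors are needed.
A valid assignment using 2 colors: A=red, B=blue, C=blue, D=blue, E=blue, F=red, G=red, H=blue, I=red, J=blue. Each edge has distinct colors on its endpoints.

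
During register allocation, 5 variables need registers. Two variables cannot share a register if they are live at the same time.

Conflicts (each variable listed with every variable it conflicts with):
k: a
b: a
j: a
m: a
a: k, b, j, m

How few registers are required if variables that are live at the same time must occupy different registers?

j and a conflict, so at least 2 registers are needed.
2 registers suffice: k=2, b=2, j=2, m=2, a=1. Each listed conflict is separated.

2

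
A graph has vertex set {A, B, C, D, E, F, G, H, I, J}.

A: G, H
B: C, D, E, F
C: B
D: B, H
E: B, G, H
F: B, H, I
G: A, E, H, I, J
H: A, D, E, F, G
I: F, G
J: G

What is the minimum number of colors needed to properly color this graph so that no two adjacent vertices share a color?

3

E, G, H are pairwise adjacent, so at least 3 colors are needed.
3 colors suffice: color 1 → {B, H, I, J}; color 2 → {C, D, F, G}; color 3 → {A, E}. No two adjacent vertices share a color.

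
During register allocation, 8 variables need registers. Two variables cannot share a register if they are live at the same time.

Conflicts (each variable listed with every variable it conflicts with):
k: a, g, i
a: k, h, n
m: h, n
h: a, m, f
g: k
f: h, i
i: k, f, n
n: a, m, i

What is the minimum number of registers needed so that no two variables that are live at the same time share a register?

3

The cycle n-m-h-f-i-n has odd length 5, so it cannot be 2-colored; at least 3 registers are needed.
A valid assignment using 3 registers: k=1, a=2, m=2, h=1, g=2, f=3, i=2, n=1. No two conflicting variables share a register.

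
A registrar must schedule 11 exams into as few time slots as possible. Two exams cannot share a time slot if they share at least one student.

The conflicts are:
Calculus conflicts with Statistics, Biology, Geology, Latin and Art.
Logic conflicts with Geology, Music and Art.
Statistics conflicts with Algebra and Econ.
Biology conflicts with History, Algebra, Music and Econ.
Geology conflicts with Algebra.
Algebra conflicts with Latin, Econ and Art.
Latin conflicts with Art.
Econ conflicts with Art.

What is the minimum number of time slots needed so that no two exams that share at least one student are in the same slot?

3

Algebra, Econ, Art all conflict with each other, so at least 3 time slots are needed.
3 time slots suffice: Calculus=1, Logic=1, Statistics=2, Biology=2, Geology=2, History=1, Algebra=1, Music=3, Latin=3, Econ=3, Art=2. Each listed conflict is separated.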